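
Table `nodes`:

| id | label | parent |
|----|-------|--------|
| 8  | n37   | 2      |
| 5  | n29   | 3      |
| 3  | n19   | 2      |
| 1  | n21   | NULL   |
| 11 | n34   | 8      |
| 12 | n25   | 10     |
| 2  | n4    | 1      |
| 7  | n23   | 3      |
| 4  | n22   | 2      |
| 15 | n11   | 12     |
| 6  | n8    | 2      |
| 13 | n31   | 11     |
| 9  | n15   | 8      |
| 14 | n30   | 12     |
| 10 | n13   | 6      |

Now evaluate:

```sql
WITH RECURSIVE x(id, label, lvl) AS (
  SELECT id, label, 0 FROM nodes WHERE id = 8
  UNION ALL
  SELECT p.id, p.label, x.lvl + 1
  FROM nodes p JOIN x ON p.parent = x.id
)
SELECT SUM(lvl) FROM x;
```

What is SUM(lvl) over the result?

Base: id=8 (n37) at lvl 0.
Iteration 1: rows with parent in {8} -> n15 (id 9, lvl 1), n34 (id 11, lvl 1).
Iteration 2: rows with parent in {9,11} -> n31 (id 13, lvl 2).
Iteration 3: no rows with parent in {13}; recursion stops.
SUM(lvl) = 0 + 1 + 1 + 2 = 4.

4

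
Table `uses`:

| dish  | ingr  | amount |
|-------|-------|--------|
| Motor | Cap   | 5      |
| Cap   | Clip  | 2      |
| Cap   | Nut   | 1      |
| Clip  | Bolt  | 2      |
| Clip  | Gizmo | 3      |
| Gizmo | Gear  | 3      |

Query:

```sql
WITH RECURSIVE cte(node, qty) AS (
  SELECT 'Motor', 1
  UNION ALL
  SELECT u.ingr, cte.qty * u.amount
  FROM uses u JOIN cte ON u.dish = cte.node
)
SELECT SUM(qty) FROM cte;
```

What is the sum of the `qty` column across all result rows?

161

Base: (Motor, qty=1).
Iteration 1: components of {Motor} -> Cap = 1*5 = 5.
Iteration 2: components of {Cap} -> Clip = 5*2 = 10, Nut = 5*1 = 5.
Iteration 3: components of {Clip,Nut} -> Bolt = 10*2 = 20, Gizmo = 10*3 = 30.
Iteration 4: components of {Bolt,Gizmo} -> Gear = 30*3 = 90.
Iteration 5: no further components; recursion stops.
SUM(qty) = 1 + 5 + 10 + 5 + 20 + 30 + 90 = 161.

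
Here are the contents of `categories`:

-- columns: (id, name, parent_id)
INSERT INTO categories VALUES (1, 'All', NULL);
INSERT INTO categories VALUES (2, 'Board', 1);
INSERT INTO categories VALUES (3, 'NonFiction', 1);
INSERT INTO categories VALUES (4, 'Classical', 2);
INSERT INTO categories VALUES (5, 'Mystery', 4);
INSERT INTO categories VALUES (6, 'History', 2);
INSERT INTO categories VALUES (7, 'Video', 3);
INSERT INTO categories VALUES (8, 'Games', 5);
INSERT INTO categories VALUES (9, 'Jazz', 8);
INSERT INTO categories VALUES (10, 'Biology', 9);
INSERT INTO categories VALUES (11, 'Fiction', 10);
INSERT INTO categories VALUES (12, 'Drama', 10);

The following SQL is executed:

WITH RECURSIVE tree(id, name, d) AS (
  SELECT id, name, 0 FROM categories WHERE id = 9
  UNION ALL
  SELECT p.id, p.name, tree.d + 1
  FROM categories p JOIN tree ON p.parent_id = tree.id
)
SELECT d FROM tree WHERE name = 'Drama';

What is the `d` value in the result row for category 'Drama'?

2

Base: id=9 (Jazz) at d 0.
Iteration 1: rows with parent_id in {9} -> Biology (id 10, d 1).
Iteration 2: rows with parent_id in {10} -> Fiction (id 11, d 2), Drama (id 12, d 2).
Iteration 3: no rows with parent_id in {11,12}; recursion stops.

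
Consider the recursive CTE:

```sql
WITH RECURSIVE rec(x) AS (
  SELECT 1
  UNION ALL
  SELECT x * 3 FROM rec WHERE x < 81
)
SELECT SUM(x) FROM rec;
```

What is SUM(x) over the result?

Base: x=1.
Iteration 1: 1 < 81 holds -> x = 1 * 3 = 3.
Iteration 2: 3 < 81 holds -> x = 3 * 3 = 9.
Iteration 3: 9 < 81 holds -> x = 9 * 3 = 27.
Iteration 4: 27 < 81 holds -> x = 27 * 3 = 81.
Iteration 5: 81 < 81 fails; recursion stops.
SUM(x) = 1 + 3 + 9 + 27 + 81 = 121.

121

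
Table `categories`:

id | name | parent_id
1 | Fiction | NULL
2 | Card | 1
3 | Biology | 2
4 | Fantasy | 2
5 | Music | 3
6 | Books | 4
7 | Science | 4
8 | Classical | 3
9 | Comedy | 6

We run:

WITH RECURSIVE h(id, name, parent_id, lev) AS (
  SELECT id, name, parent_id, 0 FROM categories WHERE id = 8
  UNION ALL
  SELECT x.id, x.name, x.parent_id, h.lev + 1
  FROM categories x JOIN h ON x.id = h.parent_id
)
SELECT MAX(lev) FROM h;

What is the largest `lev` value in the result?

Base: id=8 (Classical), parent_id=3, lev 0.
Iteration 1: join on id=3 -> Biology (id 3, parent_id=2, lev 1).
Iteration 2: join on id=2 -> Card (id 2, parent_id=1, lev 2).
Iteration 3: join on id=1 -> Fiction (id 1, parent_id=NULL, lev 3).
Iteration 4: parent_id is NULL; no match; recursion stops.
lev values: 0, 1, 2, 3; the maximum is 3.

3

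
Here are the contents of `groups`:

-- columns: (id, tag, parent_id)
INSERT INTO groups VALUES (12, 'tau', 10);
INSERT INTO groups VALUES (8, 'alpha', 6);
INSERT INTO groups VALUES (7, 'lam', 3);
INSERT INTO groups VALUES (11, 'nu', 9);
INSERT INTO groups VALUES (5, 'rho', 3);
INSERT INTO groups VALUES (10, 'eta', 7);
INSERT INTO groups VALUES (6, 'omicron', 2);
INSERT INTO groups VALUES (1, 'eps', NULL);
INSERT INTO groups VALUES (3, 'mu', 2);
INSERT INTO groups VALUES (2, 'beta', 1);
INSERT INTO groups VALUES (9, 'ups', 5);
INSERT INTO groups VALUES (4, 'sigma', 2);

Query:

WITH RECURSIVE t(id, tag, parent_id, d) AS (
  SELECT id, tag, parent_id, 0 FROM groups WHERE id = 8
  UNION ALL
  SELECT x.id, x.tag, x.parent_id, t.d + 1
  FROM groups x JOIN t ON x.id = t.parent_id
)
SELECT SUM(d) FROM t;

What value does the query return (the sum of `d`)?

6

Base: id=8 (alpha), parent_id=6, d 0.
Iteration 1: join on id=6 -> omicron (id 6, parent_id=2, d 1).
Iteration 2: join on id=2 -> beta (id 2, parent_id=1, d 2).
Iteration 3: join on id=1 -> eps (id 1, parent_id=NULL, d 3).
Iteration 4: parent_id is NULL; no match; recursion stops.
SUM(d) = 0 + 1 + 2 + 3 = 6.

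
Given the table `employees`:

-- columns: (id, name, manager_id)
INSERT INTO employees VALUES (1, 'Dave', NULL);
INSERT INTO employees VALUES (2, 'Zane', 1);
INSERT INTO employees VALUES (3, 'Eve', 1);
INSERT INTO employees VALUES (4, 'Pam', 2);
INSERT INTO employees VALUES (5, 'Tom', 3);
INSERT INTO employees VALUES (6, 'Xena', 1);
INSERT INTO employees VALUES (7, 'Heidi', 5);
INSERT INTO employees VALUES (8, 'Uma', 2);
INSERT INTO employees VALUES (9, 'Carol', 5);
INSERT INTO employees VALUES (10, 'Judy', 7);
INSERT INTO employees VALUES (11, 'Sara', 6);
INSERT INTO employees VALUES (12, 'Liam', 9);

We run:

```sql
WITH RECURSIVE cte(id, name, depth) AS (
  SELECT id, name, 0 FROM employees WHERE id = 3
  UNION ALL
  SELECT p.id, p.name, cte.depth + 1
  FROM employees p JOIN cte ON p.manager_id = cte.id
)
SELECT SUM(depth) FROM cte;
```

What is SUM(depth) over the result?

Base: id=3 (Eve) at depth 0.
Iteration 1: rows with manager_id in {3} -> Tom (id 5, depth 1).
Iteration 2: rows with manager_id in {5} -> Heidi (id 7, depth 2), Carol (id 9, depth 2).
Iteration 3: rows with manager_id in {7,9} -> Judy (id 10, depth 3), Liam (id 12, depth 3).
Iteration 4: no rows with manager_id in {10,12}; recursion stops.
SUM(depth) = 0 + 1 + 2 + 2 + 3 + 3 = 11.

11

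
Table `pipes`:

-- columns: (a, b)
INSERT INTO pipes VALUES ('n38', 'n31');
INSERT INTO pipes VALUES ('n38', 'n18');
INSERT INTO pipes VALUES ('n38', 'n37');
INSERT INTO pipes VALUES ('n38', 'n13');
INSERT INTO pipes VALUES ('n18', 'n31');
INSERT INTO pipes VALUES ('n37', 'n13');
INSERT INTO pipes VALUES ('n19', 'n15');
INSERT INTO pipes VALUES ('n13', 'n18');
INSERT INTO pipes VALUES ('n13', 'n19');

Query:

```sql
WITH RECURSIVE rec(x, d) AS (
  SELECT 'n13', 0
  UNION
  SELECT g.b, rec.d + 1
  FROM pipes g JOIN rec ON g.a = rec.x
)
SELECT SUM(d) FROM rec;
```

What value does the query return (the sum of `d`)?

Base: (n13, d=0).
Iteration 1: edges from {n13} -> (n18, d=1), (n19, d=1).
Iteration 2: edges from {n18,n19} -> (n15, d=2), (n31, d=2).
Iteration 3: no outgoing edges from {n15,n31}; recursion stops.
SUM(d) = 0 + 1 + 1 + 2 + 2 = 6.

6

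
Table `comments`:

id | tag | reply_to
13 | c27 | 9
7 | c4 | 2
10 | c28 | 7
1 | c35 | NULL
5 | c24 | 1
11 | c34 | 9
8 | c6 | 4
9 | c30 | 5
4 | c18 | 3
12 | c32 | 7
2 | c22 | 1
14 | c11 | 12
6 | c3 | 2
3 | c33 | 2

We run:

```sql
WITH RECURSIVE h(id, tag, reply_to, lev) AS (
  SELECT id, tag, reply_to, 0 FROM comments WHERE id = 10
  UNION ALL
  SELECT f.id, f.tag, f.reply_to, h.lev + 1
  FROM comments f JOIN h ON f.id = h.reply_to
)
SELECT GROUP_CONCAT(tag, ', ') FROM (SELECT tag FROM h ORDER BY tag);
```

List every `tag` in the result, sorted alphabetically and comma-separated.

c22, c28, c35, c4

Base: id=10 (c28), reply_to=7, lev 0.
Iteration 1: join on id=7 -> c4 (id 7, reply_to=2, lev 1).
Iteration 2: join on id=2 -> c22 (id 2, reply_to=1, lev 2).
Iteration 3: join on id=1 -> c35 (id 1, reply_to=NULL, lev 3).
Iteration 4: reply_to is NULL; no match; recursion stops.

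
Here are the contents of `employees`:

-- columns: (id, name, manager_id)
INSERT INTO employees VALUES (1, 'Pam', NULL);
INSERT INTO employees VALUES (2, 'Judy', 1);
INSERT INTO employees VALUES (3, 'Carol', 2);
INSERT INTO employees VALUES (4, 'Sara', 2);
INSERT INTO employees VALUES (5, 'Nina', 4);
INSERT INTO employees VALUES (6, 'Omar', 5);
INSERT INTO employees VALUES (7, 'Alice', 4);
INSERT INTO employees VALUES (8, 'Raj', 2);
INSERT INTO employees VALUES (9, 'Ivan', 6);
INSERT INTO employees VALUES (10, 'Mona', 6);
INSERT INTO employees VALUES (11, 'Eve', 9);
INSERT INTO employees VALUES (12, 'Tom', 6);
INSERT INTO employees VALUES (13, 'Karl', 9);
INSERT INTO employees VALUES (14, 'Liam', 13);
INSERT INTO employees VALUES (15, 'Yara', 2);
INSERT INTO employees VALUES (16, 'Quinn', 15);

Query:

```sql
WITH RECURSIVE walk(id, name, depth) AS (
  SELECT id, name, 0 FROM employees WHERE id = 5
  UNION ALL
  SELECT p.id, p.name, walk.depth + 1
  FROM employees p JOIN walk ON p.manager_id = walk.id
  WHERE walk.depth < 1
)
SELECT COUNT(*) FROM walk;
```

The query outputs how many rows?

Base: id=5 (Nina) at depth 0.
Iteration 1: rows with manager_id in {5} -> Omar (id 6, depth 1).
Iteration 2: depth < 1 fails for all current rows; recursion stops.
Total rows emitted: 2.

2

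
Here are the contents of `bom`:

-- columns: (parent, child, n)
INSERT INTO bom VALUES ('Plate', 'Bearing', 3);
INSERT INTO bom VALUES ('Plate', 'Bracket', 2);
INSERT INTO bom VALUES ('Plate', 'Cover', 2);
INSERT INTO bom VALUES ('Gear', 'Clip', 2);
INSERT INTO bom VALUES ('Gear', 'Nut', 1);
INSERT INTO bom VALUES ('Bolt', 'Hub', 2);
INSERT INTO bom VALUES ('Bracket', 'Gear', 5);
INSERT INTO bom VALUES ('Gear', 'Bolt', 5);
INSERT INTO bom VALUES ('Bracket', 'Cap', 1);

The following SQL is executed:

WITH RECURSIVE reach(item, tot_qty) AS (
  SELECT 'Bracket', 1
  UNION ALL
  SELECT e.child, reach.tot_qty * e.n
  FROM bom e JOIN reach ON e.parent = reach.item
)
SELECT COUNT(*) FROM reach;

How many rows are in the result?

Base: (Bracket, tot_qty=1).
Iteration 1: components of {Bracket} -> Cap = 1*1 = 1, Gear = 1*5 = 5.
Iteration 2: components of {Cap,Gear} -> Bolt = 5*5 = 25, Clip = 5*2 = 10, Nut = 5*1 = 5.
Iteration 3: components of {Bolt,Clip,Nut} -> Hub = 25*2 = 50.
Iteration 4: no further components; recursion stops.
Total rows emitted: 7.

7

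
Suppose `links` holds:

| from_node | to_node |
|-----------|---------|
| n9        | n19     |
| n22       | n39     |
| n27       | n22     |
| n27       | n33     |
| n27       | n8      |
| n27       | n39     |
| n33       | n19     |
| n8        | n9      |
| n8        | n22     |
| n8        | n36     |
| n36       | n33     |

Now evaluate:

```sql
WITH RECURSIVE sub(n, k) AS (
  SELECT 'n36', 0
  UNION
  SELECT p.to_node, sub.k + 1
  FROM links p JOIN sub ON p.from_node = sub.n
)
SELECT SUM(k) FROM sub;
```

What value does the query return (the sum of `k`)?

3

Base: (n36, k=0).
Iteration 1: edges from {n36} -> (n33, k=1).
Iteration 2: edges from {n33} -> (n19, k=2).
Iteration 3: no outgoing edges from {n19}; recursion stops.
SUM(k) = 0 + 1 + 2 = 3.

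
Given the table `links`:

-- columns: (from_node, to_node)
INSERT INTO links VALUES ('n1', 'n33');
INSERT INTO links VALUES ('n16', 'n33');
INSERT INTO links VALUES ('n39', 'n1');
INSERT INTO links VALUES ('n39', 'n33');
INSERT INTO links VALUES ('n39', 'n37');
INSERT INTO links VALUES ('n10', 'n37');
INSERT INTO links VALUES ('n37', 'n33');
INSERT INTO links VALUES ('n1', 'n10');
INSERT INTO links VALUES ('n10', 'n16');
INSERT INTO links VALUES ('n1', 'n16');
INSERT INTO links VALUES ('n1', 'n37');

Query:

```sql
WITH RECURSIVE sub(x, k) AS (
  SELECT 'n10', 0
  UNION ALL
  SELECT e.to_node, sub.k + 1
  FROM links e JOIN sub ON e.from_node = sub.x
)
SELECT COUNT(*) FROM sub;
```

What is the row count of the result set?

5

Base: (n10, k=0).
Iteration 1: edges from {n10} -> (n16, k=1), (n37, k=1).
Iteration 2: edges from {n16,n37} -> (n33, k=2) x2. [UNION ALL keeps all 2 new rows, including repeats]
Iteration 3: no outgoing edges from {n33}; recursion stops.
Total rows emitted: 5.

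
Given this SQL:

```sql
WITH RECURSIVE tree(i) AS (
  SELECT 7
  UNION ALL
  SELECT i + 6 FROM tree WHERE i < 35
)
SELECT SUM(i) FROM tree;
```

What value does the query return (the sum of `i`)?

132

Base: i=7.
Iteration 1: 7 < 35 holds -> i = 7 + 6 = 13.
Iteration 2: 13 < 35 holds -> i = 13 + 6 = 19.
Iteration 3: 19 < 35 holds -> i = 19 + 6 = 25.
Iteration 4: 25 < 35 holds -> i = 25 + 6 = 31.
Iteration 5: 31 < 35 holds -> i = 31 + 6 = 37.
Iteration 6: 37 < 35 fails; recursion stops.
SUM(i) = 7 + 13 + 19 + 25 + 31 + 37 = 132.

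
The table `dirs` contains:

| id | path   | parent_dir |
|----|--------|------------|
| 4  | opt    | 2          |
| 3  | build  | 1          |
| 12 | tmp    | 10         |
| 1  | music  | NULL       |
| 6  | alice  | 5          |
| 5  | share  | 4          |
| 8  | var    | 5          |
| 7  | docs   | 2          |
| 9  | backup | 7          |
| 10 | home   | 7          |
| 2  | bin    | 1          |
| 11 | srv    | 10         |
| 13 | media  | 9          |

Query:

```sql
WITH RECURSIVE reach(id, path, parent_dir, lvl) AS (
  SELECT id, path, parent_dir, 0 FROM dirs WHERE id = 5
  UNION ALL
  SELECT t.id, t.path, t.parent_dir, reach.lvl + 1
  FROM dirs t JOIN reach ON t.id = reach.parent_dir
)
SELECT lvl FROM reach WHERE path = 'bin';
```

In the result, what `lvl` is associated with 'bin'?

Base: id=5 (share), parent_dir=4, lvl 0.
Iteration 1: join on id=4 -> opt (id 4, parent_dir=2, lvl 1).
Iteration 2: join on id=2 -> bin (id 2, parent_dir=1, lvl 2).
Iteration 3: join on id=1 -> music (id 1, parent_dir=NULL, lvl 3).
Iteration 4: parent_dir is NULL; no match; recursion stops.

2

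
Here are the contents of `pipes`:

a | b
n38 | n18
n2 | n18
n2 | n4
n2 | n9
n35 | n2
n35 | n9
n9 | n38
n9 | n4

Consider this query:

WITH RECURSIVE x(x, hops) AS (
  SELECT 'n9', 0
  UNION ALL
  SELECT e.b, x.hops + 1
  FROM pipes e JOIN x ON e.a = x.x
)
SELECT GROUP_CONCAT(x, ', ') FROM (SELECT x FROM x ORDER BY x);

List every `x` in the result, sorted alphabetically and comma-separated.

Base: (n9, hops=0).
Iteration 1: edges from {n9} -> (n38, hops=1), (n4, hops=1).
Iteration 2: edges from {n38,n4} -> (n18, hops=2).
Iteration 3: no outgoing edges from {n18}; recursion stops.

n18, n38, n4, n9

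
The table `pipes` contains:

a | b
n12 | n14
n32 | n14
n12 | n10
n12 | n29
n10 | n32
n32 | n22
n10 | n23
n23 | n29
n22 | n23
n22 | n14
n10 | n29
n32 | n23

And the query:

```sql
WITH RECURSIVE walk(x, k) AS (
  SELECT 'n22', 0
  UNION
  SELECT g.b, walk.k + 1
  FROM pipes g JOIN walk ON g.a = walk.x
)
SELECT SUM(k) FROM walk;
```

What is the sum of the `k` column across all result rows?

4

Base: (n22, k=0).
Iteration 1: edges from {n22} -> (n14, k=1), (n23, k=1).
Iteration 2: edges from {n14,n23} -> (n29, k=2).
Iteration 3: no outgoing edges from {n29}; recursion stops.
SUM(k) = 0 + 1 + 1 + 2 = 4.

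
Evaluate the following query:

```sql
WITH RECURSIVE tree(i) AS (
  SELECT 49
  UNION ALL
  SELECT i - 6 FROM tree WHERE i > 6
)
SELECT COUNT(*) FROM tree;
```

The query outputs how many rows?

Base: i=49.
Iteration 1: 49 > 6 holds -> i = 49 - 6 = 43.
Iteration 2: 43 > 6 holds -> i = 43 - 6 = 37.
Iteration 3: 37 > 6 holds -> i = 37 - 6 = 31.
Iteration 4: 31 > 6 holds -> i = 31 - 6 = 25.
Iteration 5: 25 > 6 holds -> i = 25 - 6 = 19.
Iteration 6: 19 > 6 holds -> i = 19 - 6 = 13.
Iteration 7: 13 > 6 holds -> i = 13 - 6 = 7.
Iteration 8: 7 > 6 holds -> i = 7 - 6 = 1.
Iteration 9: 1 > 6 fails; recursion stops.
Total rows emitted: 9.

9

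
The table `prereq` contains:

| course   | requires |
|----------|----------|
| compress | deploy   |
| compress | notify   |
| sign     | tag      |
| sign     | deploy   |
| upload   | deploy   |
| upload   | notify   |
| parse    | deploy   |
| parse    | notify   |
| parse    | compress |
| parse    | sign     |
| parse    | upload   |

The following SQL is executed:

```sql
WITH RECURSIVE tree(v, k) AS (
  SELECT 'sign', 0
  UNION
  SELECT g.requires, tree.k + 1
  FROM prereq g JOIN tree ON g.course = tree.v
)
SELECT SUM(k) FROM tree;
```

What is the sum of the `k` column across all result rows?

2

Base: (sign, k=0).
Iteration 1: edges from {sign} -> (deploy, k=1), (tag, k=1).
Iteration 2: no outgoing edges from {deploy,tag}; recursion stops.
SUM(k) = 0 + 1 + 1 = 2.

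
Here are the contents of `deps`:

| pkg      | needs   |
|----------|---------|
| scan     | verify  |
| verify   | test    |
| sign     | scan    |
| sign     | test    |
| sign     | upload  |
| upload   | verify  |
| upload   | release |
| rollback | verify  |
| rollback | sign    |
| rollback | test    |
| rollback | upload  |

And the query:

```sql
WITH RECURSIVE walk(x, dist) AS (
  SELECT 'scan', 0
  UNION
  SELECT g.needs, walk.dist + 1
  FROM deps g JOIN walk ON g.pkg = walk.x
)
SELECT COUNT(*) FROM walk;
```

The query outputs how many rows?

Base: (scan, dist=0).
Iteration 1: edges from {scan} -> (verify, dist=1).
Iteration 2: edges from {verify} -> (test, dist=2).
Iteration 3: no outgoing edges from {test}; recursion stops.
Total rows emitted: 3.

3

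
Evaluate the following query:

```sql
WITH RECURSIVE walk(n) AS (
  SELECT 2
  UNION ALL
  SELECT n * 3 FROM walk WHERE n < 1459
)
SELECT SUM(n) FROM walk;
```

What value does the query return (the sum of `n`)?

Base: n=2.
Iteration 1: 2 < 1459 holds -> n = 2 * 3 = 6.
Iteration 2: 6 < 1459 holds -> n = 6 * 3 = 18.
Iteration 3: 18 < 1459 holds -> n = 18 * 3 = 54.
Iteration 4: 54 < 1459 holds -> n = 54 * 3 = 162.
Iteration 5: 162 < 1459 holds -> n = 162 * 3 = 486.
Iteration 6: 486 < 1459 holds -> n = 486 * 3 = 1458.
Iteration 7: 1458 < 1459 holds -> n = 1458 * 3 = 4374.
Iteration 8: 4374 < 1459 fails; recursion stops.
SUM(n) = 2 + 6 + 18 + 54 + 162 + 486 + 1458 + 4374 = 6560.

6560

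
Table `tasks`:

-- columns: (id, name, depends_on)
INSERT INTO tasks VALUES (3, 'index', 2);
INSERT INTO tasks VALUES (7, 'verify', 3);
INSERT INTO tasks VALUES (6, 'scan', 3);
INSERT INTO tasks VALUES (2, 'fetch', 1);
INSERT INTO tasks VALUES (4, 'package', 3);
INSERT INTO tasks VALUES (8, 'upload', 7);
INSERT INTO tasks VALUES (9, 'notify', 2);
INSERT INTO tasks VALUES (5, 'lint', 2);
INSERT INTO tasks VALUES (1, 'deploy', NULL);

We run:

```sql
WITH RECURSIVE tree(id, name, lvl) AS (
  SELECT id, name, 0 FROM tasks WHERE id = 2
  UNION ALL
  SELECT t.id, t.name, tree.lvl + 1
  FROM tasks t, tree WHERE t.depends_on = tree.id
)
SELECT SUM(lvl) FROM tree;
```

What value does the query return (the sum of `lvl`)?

12

Base: id=2 (fetch) at lvl 0.
Iteration 1: rows with depends_on in {2} -> index (id 3, lvl 1), lint (id 5, lvl 1), notify (id 9, lvl 1).
Iteration 2: rows with depends_on in {3,5,9} -> package (id 4, lvl 2), scan (id 6, lvl 2), verify (id 7, lvl 2).
Iteration 3: rows with depends_on in {4,6,7} -> upload (id 8, lvl 3).
Iteration 4: no rows with depends_on in {8}; recursion stops.
SUM(lvl) = 0 + 1 + 1 + 1 + 2 + 2 + 2 + 3 = 12.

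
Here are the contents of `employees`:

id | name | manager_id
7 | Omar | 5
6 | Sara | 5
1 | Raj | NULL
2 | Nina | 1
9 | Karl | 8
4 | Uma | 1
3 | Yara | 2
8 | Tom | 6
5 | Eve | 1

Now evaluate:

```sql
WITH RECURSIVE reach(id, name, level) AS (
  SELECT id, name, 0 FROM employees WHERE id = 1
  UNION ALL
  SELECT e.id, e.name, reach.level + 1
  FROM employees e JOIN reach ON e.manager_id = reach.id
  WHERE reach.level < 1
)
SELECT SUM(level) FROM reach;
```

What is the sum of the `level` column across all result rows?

3

Base: id=1 (Raj) at level 0.
Iteration 1: rows with manager_id in {1} -> Nina (id 2, level 1), Uma (id 4, level 1), Eve (id 5, level 1).
Iteration 2: level < 1 fails for all current rows; recursion stops.
SUM(level) = 0 + 1 + 1 + 1 = 3.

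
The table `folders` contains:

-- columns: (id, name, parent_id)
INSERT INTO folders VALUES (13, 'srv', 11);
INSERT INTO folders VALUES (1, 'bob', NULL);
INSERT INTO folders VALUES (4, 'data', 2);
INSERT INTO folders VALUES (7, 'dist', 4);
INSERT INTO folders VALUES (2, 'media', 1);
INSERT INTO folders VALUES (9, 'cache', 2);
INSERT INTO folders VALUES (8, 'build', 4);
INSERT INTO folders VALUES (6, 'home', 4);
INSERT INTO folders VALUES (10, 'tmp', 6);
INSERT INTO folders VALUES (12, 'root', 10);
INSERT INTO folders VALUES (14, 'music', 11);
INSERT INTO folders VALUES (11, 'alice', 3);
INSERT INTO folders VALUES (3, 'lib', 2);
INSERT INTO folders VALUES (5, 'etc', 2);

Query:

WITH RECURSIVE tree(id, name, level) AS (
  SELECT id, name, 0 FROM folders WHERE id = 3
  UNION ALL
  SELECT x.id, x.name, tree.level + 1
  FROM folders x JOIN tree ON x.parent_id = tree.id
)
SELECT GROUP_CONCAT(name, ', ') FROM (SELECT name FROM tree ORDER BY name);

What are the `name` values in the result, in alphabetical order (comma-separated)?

alice, lib, music, srv

Base: id=3 (lib) at level 0.
Iteration 1: rows with parent_id in {3} -> alice (id 11, level 1).
Iteration 2: rows with parent_id in {11} -> srv (id 13, level 2), music (id 14, level 2).
Iteration 3: no rows with parent_id in {13,14}; recursion stops.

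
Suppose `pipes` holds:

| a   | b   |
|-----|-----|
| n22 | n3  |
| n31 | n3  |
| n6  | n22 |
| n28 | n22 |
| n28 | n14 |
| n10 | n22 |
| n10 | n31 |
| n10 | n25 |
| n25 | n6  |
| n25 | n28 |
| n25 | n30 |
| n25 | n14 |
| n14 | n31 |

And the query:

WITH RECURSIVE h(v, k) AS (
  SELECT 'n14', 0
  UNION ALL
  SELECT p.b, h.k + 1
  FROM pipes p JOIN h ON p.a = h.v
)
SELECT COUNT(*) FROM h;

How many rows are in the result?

3

Base: (n14, k=0).
Iteration 1: edges from {n14} -> (n31, k=1).
Iteration 2: edges from {n31} -> (n3, k=2).
Iteration 3: no outgoing edges from {n3}; recursion stops.
Total rows emitted: 3.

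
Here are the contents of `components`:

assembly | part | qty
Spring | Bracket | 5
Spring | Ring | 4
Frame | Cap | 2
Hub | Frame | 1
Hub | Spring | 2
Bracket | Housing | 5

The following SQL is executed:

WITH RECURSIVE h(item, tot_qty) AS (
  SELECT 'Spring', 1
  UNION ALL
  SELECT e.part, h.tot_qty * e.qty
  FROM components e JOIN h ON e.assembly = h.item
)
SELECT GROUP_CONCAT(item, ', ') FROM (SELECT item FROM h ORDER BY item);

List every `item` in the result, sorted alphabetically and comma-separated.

Bracket, Housing, Ring, Spring

Base: (Spring, tot_qty=1).
Iteration 1: components of {Spring} -> Bracket = 1*5 = 5, Ring = 1*4 = 4.
Iteration 2: components of {Bracket,Ring} -> Housing = 5*5 = 25.
Iteration 3: no further components; recursion stops.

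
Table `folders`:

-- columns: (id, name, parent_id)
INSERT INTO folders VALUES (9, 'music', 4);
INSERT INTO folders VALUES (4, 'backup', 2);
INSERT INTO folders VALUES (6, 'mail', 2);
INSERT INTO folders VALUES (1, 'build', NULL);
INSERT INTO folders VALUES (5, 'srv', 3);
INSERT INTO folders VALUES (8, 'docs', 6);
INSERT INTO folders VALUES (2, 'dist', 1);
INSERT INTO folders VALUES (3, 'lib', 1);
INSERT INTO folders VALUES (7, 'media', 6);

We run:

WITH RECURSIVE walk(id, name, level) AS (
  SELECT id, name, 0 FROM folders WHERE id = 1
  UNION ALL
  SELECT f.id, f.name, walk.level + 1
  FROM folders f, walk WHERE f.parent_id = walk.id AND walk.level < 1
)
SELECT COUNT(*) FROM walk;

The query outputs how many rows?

Base: id=1 (build) at level 0.
Iteration 1: rows with parent_id in {1} -> dist (id 2, level 1), lib (id 3, level 1).
Iteration 2: level < 1 fails for all current rows; recursion stops.
Total rows emitted: 3.

3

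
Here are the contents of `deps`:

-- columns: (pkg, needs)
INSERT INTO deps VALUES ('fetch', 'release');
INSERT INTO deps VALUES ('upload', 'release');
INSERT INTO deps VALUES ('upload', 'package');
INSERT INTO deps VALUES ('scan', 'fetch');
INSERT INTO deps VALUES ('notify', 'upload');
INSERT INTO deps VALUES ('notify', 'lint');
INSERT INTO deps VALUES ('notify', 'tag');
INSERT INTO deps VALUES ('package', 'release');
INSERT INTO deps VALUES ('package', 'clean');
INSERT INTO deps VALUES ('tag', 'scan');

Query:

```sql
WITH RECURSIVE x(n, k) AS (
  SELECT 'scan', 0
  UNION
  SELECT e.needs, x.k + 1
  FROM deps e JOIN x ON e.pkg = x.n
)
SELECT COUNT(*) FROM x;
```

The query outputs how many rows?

Base: (scan, k=0).
Iteration 1: edges from {scan} -> (fetch, k=1).
Iteration 2: edges from {fetch} -> (release, k=2).
Iteration 3: no outgoing edges from {release}; recursion stops.
Total rows emitted: 3.

3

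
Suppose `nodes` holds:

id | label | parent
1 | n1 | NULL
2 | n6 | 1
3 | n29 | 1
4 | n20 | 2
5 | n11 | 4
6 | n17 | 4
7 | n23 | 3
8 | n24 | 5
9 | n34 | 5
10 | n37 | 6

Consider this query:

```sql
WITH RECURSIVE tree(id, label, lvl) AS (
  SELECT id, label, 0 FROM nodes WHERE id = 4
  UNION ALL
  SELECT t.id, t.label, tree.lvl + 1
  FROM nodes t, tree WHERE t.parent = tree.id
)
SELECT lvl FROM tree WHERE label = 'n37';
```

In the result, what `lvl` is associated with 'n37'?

2

Base: id=4 (n20) at lvl 0.
Iteration 1: rows with parent in {4} -> n11 (id 5, lvl 1), n17 (id 6, lvl 1).
Iteration 2: rows with parent in {5,6} -> n24 (id 8, lvl 2), n34 (id 9, lvl 2), n37 (id 10, lvl 2).
Iteration 3: no rows with parent in {8,9,10}; recursion stops.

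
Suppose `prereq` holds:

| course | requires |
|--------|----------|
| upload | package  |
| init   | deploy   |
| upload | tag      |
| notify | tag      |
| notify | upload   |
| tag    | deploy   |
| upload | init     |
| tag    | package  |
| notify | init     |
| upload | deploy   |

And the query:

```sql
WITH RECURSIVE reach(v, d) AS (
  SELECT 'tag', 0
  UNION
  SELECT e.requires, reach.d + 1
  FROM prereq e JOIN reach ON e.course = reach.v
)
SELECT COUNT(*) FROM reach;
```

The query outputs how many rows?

Base: (tag, d=0).
Iteration 1: edges from {tag} -> (deploy, d=1), (package, d=1).
Iteration 2: no outgoing edges from {deploy,package}; recursion stops.
Total rows emitted: 3.

3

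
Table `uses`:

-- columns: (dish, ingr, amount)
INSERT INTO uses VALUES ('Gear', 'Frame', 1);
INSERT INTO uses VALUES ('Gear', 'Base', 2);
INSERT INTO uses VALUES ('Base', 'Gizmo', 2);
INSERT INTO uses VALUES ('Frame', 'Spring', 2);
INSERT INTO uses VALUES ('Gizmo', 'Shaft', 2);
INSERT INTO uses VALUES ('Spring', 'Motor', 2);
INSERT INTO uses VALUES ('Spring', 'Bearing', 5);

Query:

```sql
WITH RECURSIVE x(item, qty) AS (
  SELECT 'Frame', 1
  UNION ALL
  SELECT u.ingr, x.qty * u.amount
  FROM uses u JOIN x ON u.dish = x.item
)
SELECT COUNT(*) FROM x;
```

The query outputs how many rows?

Base: (Frame, qty=1).
Iteration 1: components of {Frame} -> Spring = 1*2 = 2.
Iteration 2: components of {Spring} -> Bearing = 2*5 = 10, Motor = 2*2 = 4.
Iteration 3: no further components; recursion stops.
Total rows emitted: 4.

4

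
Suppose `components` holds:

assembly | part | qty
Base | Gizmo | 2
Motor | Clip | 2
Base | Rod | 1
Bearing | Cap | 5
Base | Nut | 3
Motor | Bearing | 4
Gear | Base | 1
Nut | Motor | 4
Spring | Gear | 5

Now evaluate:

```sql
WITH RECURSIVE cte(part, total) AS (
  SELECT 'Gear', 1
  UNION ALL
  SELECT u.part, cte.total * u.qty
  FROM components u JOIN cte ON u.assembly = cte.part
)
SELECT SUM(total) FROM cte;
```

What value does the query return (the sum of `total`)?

Base: (Gear, total=1).
Iteration 1: components of {Gear} -> Base = 1*1 = 1.
Iteration 2: components of {Base} -> Gizmo = 1*2 = 2, Nut = 1*3 = 3, Rod = 1*1 = 1.
Iteration 3: components of {Gizmo,Nut,Rod} -> Motor = 3*4 = 12.
Iteration 4: components of {Motor} -> Bearing = 12*4 = 48, Clip = 12*2 = 24.
Iteration 5: components of {Bearing,Clip} -> Cap = 48*5 = 240.
Iteration 6: no further components; recursion stops.
SUM(total) = 1 + 1 + 3 + 2 + 1 + 12 + 48 + 24 + 240 = 332.

332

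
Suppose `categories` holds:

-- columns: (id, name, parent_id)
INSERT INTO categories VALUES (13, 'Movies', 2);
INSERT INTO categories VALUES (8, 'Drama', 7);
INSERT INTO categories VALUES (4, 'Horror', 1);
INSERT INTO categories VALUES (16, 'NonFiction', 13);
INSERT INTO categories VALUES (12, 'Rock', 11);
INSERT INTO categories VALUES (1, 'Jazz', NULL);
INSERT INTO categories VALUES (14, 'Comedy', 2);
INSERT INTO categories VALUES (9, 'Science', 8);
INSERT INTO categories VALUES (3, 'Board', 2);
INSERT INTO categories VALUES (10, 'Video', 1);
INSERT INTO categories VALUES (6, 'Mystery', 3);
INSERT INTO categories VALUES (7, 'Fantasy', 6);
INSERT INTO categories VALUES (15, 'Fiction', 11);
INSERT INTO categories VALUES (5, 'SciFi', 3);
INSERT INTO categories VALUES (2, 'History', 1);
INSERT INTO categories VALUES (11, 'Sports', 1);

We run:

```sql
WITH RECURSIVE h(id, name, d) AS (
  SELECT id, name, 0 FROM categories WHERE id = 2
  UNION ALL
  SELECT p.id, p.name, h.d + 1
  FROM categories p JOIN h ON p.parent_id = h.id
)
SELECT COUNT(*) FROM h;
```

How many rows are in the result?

10

Base: id=2 (History) at d 0.
Iteration 1: rows with parent_id in {2} -> Board (id 3, d 1), Movies (id 13, d 1), Comedy (id 14, d 1).
Iteration 2: rows with parent_id in {3,13,14} -> SciFi (id 5, d 2), Mystery (id 6, d 2), NonFiction (id 16, d 2).
Iteration 3: rows with parent_id in {5,6,16} -> Fantasy (id 7, d 3).
Iteration 4: rows with parent_id in {7} -> Drama (id 8, d 4).
Iteration 5: rows with parent_id in {8} -> Science (id 9, d 5).
Iteration 6: no rows with parent_id in {9}; recursion stops.
Total rows emitted: 10.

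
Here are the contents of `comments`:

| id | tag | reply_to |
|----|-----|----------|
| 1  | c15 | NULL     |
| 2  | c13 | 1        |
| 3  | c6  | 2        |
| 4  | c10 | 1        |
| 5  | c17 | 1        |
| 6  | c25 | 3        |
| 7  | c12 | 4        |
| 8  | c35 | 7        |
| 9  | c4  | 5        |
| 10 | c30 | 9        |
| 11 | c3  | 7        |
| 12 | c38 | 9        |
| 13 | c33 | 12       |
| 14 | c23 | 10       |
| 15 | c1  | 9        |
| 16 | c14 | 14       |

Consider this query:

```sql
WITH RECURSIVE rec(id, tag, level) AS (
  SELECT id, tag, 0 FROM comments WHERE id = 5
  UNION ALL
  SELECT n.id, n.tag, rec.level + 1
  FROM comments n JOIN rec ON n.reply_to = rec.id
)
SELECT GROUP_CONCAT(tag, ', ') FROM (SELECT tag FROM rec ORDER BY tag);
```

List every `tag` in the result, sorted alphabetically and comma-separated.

Base: id=5 (c17) at level 0.
Iteration 1: rows with reply_to in {5} -> c4 (id 9, level 1).
Iteration 2: rows with reply_to in {9} -> c30 (id 10, level 2), c38 (id 12, level 2), c1 (id 15, level 2).
Iteration 3: rows with reply_to in {10,12,15} -> c33 (id 13, level 3), c23 (id 14, level 3).
Iteration 4: rows with reply_to in {13,14} -> c14 (id 16, level 4).
Iteration 5: no rows with reply_to in {16}; recursion stops.

c1, c14, c17, c23, c30, c33, c38, c4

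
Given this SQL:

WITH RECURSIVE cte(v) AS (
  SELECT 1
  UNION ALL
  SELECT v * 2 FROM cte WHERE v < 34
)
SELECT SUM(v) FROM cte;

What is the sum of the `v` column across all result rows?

127

Base: v=1.
Iteration 1: 1 < 34 holds -> v = 1 * 2 = 2.
Iteration 2: 2 < 34 holds -> v = 2 * 2 = 4.
Iteration 3: 4 < 34 holds -> v = 4 * 2 = 8.
Iteration 4: 8 < 34 holds -> v = 8 * 2 = 16.
Iteration 5: 16 < 34 holds -> v = 16 * 2 = 32.
Iteration 6: 32 < 34 holds -> v = 32 * 2 = 64.
Iteration 7: 64 < 34 fails; recursion stops.
SUM(v) = 1 + 2 + 4 + 8 + 16 + 32 + 64 = 127.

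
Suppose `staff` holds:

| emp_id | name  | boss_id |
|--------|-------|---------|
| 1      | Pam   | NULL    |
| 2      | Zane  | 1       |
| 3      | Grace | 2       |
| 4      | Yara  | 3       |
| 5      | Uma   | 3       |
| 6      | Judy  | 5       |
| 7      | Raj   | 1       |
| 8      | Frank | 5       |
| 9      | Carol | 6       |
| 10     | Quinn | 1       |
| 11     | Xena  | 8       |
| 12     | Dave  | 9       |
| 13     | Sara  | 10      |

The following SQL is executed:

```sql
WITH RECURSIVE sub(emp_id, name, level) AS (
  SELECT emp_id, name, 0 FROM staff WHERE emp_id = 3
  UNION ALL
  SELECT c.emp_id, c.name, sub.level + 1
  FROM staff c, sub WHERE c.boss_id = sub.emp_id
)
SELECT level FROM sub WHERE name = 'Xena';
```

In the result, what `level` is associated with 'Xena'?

3

Base: emp_id=3 (Grace) at level 0.
Iteration 1: rows with boss_id in {3} -> Yara (id 4, level 1), Uma (id 5, level 1).
Iteration 2: rows with boss_id in {4,5} -> Judy (id 6, level 2), Frank (id 8, level 2).
Iteration 3: rows with boss_id in {6,8} -> Carol (id 9, level 3), Xena (id 11, level 3).
Iteration 4: rows with boss_id in {9,11} -> Dave (id 12, level 4).
Iteration 5: no rows with boss_id in {12}; recursion stops.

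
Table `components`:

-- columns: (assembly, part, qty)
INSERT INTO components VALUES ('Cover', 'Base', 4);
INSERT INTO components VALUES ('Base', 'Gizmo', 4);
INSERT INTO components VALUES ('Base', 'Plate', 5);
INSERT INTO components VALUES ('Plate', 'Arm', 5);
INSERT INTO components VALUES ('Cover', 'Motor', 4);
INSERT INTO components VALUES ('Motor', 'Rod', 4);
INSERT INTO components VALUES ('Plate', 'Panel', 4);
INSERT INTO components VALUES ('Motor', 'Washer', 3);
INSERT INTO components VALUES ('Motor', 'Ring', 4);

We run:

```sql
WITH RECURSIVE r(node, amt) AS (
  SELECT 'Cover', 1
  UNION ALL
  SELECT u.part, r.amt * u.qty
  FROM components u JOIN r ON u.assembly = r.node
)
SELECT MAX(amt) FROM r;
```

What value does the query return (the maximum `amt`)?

100

Base: (Cover, amt=1).
Iteration 1: components of {Cover} -> Base = 1*4 = 4, Motor = 1*4 = 4.
Iteration 2: components of {Base,Motor} -> Gizmo = 4*4 = 16, Plate = 4*5 = 20, Ring = 4*4 = 16, Rod = 4*4 = 16, Washer = 4*3 = 12.
Iteration 3: components of {Gizmo,Plate,Ring,Rod,Washer} -> Arm = 20*5 = 100, Panel = 20*4 = 80.
Iteration 4: no further components; recursion stops.
amt values: 1, 4, 4, 16, 20, 16, 12, 16, 100, 80; the maximum is 100.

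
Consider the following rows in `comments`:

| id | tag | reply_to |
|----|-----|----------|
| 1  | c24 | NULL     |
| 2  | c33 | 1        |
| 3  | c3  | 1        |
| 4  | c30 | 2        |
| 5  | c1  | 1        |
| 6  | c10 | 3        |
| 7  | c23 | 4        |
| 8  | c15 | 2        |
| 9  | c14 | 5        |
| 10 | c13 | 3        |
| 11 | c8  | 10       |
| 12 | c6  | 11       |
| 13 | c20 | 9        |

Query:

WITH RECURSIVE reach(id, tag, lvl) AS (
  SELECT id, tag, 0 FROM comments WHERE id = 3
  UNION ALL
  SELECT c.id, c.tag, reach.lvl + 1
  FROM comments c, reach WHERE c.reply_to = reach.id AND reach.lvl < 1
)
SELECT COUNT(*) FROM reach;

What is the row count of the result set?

3

Base: id=3 (c3) at lvl 0.
Iteration 1: rows with reply_to in {3} -> c10 (id 6, lvl 1), c13 (id 10, lvl 1).
Iteration 2: lvl < 1 fails for all current rows; recursion stops.
Total rows emitted: 3.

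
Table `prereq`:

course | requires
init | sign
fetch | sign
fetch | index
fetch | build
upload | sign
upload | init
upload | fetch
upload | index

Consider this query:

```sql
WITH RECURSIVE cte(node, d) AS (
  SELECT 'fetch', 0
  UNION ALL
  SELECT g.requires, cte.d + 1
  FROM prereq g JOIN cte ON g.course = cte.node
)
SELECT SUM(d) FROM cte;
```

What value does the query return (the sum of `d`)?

3

Base: (fetch, d=0).
Iteration 1: edges from {fetch} -> (build, d=1), (index, d=1), (sign, d=1).
Iteration 2: no outgoing edges from {build,index,sign}; recursion stops.
SUM(d) = 0 + 1 + 1 + 1 = 3.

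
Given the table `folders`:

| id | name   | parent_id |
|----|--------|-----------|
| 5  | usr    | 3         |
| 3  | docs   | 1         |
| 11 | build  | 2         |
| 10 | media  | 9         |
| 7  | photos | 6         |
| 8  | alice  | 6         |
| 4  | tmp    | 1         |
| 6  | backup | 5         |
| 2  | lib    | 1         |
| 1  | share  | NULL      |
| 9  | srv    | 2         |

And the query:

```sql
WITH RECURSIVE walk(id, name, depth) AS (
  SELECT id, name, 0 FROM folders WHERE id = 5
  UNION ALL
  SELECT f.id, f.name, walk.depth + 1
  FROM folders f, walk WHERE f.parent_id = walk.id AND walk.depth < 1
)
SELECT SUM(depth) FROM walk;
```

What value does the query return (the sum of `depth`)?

Base: id=5 (usr) at depth 0.
Iteration 1: rows with parent_id in {5} -> backup (id 6, depth 1).
Iteration 2: depth < 1 fails for all current rows; recursion stops.
SUM(depth) = 0 + 1 = 1.

1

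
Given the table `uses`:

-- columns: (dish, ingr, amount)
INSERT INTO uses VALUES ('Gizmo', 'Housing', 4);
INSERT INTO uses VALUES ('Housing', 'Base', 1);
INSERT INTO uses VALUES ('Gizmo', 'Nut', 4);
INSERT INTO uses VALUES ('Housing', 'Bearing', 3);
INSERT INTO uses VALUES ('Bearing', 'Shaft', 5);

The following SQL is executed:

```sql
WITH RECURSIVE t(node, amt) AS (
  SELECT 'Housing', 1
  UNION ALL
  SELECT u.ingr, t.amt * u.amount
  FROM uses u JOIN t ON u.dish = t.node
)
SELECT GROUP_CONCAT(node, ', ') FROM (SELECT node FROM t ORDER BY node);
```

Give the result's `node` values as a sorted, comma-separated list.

Base: (Housing, amt=1).
Iteration 1: components of {Housing} -> Base = 1*1 = 1, Bearing = 1*3 = 3.
Iteration 2: components of {Base,Bearing} -> Shaft = 3*5 = 15.
Iteration 3: no further components; recursion stops.

Base, Bearing, Housing, Shaft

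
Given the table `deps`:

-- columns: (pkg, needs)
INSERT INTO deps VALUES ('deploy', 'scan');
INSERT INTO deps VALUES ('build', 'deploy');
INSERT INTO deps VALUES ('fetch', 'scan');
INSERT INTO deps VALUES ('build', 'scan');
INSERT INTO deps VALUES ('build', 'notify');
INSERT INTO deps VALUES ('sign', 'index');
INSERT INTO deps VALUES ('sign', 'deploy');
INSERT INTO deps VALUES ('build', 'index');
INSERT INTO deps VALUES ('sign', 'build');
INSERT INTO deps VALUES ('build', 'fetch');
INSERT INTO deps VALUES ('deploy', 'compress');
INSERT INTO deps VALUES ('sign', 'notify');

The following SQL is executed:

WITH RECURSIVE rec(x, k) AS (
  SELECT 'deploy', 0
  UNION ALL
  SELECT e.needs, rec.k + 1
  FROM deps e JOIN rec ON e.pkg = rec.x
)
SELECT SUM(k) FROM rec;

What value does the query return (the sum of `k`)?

2

Base: (deploy, k=0).
Iteration 1: edges from {deploy} -> (compress, k=1), (scan, k=1).
Iteration 2: no outgoing edges from {compress,scan}; recursion stops.
SUM(k) = 0 + 1 + 1 = 2.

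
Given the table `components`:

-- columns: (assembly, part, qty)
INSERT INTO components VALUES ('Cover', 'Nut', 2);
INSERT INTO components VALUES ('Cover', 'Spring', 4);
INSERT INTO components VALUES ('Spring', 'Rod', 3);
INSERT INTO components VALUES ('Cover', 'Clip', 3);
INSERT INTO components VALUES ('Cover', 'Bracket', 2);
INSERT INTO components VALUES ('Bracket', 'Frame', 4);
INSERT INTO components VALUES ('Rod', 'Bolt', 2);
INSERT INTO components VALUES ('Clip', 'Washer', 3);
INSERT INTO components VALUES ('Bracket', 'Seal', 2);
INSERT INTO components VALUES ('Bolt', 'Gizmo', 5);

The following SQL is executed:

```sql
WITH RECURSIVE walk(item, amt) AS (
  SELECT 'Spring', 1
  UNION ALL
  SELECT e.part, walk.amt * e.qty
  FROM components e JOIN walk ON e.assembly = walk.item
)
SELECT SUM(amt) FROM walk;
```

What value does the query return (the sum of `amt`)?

40

Base: (Spring, amt=1).
Iteration 1: components of {Spring} -> Rod = 1*3 = 3.
Iteration 2: components of {Rod} -> Bolt = 3*2 = 6.
Iteration 3: components of {Bolt} -> Gizmo = 6*5 = 30.
Iteration 4: no further components; recursion stops.
SUM(amt) = 1 + 3 + 6 + 30 = 40.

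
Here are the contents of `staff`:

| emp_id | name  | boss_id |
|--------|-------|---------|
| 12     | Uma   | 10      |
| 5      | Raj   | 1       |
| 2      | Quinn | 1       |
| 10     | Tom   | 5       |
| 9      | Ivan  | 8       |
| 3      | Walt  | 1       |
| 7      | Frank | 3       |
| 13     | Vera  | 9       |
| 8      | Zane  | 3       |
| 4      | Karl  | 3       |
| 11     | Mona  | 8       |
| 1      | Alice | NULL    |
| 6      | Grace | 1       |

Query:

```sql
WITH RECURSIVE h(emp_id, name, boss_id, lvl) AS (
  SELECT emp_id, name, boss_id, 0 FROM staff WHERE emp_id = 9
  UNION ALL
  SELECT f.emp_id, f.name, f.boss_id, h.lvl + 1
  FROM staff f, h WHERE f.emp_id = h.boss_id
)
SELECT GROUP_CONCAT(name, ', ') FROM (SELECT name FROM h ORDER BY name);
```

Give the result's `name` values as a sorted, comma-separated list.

Base: emp_id=9 (Ivan), boss_id=8, lvl 0.
Iteration 1: join on emp_id=8 -> Zane (id 8, boss_id=3, lvl 1).
Iteration 2: join on emp_id=3 -> Walt (id 3, boss_id=1, lvl 2).
Iteration 3: join on emp_id=1 -> Alice (id 1, boss_id=NULL, lvl 3).
Iteration 4: boss_id is NULL; no match; recursion stops.

Alice, Ivan, Walt, Zane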